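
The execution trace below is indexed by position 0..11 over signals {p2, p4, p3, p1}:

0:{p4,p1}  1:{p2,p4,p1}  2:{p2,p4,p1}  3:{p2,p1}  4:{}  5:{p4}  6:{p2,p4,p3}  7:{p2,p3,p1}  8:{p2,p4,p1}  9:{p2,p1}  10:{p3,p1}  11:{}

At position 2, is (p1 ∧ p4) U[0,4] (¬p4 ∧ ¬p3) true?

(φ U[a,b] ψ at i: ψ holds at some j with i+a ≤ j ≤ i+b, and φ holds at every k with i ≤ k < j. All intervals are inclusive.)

Need some j in [2,6] with (¬p4 ∧ ¬p3), and (p1 ∧ p4) at every k in [2,j-1].
  j=2: (¬p4 ∧ ¬p3) false.
  j=3: (¬p4 ∧ ¬p3) holds; (p1 ∧ p4) holds at every k in [2,2] → satisfied.

True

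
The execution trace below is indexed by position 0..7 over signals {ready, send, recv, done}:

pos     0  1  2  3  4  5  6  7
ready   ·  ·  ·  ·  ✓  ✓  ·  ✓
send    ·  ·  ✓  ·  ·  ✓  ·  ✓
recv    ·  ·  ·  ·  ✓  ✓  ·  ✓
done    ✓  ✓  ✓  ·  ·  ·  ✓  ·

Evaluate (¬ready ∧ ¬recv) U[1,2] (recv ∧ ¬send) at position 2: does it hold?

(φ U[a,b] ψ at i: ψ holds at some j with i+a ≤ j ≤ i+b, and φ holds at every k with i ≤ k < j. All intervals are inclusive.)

Holds

Need some j in [3,4] with (recv ∧ ¬send), and (¬ready ∧ ¬recv) at every k in [2,j-1].
  j=3: (recv ∧ ¬send) false.
  j=4: (recv ∧ ¬send) holds; (¬ready ∧ ¬recv) holds at every k in [2,3] → satisfied.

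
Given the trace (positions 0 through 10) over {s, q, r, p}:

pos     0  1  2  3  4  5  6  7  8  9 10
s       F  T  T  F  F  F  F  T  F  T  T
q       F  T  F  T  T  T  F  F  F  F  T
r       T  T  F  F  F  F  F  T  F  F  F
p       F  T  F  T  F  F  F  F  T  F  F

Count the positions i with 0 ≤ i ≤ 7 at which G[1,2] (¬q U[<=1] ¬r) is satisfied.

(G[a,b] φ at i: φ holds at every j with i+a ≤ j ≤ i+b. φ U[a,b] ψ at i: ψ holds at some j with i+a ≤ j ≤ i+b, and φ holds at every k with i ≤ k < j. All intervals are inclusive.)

7

Evaluate at each i in [0,7]:
  i=0: ✗ (fails at j=1)
  i=1: ✓ (all of [2,3])
  i=2: ✓ (all of [3,4])
  i=3: ✓ (all of [4,5])
  i=4: ✓ (all of [5,6])
  i=5: ✓ (all of [6,7])
  i=6: ✓ (all of [7,8])
  i=7: ✓ (all of [8,9])
Positions where it holds: {1, 2, 3, 4, 5, 6, 7} → 7.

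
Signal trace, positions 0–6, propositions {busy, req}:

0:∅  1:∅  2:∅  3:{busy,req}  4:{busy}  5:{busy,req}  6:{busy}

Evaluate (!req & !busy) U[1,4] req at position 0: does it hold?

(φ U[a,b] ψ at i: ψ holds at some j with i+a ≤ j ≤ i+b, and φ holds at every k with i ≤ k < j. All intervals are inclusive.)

Need some j in [1,4] with req, and (!req & !busy) at every k in [0,j-1].
  j=1: req false.
  j=2: req false.
  j=3: req holds; (!req & !busy) holds at every k in [0,2] → satisfied.

Yes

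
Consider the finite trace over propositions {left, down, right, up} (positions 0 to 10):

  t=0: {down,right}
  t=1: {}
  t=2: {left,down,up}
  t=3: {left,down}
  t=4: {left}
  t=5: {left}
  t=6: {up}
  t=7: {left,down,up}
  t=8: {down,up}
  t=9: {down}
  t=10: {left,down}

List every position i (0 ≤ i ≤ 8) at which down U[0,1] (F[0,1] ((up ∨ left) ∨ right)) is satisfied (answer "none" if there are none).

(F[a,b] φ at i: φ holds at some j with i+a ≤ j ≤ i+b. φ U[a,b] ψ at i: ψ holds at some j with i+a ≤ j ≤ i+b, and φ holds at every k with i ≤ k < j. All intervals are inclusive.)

0, 1, 2, 3, 4, 5, 6, 7, 8

Evaluate at each i in [0,8]:
  i=0: ✓ (rhs at j=0)
  i=1: ✓ (rhs at j=1)
  i=2: ✓ (rhs at j=2)
  i=3: ✓ (rhs at j=3)
  i=4: ✓ (rhs at j=4)
  i=5: ✓ (rhs at j=5)
  i=6: ✓ (rhs at j=6)
  i=7: ✓ (rhs at j=7)
  i=8: ✓ (rhs at j=8)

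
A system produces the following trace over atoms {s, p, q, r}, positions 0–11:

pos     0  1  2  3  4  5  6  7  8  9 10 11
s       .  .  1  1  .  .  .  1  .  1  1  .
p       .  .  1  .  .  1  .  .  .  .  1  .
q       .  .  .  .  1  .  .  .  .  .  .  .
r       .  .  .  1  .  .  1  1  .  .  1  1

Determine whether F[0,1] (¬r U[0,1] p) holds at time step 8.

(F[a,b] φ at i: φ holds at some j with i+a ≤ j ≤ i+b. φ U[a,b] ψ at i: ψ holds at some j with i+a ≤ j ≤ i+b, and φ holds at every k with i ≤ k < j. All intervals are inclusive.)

Holds

Check (¬r U[0,1] p) at each j in [8,9]:
  j=8: fails
  j=9: holds
Found at j=9 → formula holds.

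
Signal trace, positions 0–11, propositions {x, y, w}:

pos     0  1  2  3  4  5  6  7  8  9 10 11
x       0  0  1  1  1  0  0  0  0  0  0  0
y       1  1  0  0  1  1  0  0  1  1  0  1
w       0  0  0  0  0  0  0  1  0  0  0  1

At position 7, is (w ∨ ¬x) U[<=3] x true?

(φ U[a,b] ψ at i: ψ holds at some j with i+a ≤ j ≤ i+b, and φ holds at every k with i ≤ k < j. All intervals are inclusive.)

Need some j in [7,10] with x, and (w ∨ ¬x) at every k in [7,j-1].
  j=7: x false.
  j=8: x false.
  j=9: x false.
  j=10: x false.
No j in the window works → until fails.

Does not hold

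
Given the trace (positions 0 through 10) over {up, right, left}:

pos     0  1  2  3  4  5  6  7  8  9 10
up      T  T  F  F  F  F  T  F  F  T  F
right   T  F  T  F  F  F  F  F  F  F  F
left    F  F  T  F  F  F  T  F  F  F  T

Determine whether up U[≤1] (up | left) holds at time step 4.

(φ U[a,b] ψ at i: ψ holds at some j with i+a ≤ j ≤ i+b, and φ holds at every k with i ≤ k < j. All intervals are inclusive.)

Does not hold

Need some j in [4,5] with (up | left), and up at every k in [4,j-1].
  j=4: (up | left) false.
  j=5: (up | left) false.
No j in the window works → until fails.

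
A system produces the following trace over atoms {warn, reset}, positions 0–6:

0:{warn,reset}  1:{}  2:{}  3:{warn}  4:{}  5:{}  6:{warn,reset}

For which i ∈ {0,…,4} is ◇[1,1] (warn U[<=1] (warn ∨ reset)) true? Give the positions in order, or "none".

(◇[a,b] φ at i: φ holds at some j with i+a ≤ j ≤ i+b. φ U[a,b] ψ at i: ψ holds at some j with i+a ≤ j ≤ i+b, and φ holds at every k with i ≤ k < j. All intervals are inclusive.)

Evaluate at each i in [0,4]:
  i=0: ✗ (none in [1,1])
  i=1: ✗ (none in [2,2])
  i=2: ✓ (witness j=3)
  i=3: ✗ (none in [4,4])
  i=4: ✗ (none in [5,5])

2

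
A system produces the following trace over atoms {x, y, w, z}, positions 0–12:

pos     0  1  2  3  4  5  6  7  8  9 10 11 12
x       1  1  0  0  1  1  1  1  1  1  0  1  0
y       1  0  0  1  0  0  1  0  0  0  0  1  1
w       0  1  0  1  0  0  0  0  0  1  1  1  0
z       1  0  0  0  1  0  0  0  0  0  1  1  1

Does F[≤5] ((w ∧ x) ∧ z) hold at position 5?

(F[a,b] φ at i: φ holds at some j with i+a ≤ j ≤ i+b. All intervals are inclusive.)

False

Check ((w ∧ x) ∧ z) at each j in [5,10]:
  j=5: false
  j=6: false
  j=7: false
  j=8: false
  j=9: false
  j=10: false
No position in the window satisfies it → formula fails.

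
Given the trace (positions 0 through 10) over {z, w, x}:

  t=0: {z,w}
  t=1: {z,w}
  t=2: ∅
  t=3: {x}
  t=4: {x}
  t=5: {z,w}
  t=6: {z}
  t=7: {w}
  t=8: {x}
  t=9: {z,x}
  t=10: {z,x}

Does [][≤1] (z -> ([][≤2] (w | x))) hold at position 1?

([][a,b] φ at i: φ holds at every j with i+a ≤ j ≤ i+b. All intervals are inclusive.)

Check (z -> ([][≤2] (w | x))) at every j in [1,2]:
  j=1: antecedent true; consequent fails at 2 → ✗
  j=2: antecedent false → ✓
Fails at j=1 → formula fails.

No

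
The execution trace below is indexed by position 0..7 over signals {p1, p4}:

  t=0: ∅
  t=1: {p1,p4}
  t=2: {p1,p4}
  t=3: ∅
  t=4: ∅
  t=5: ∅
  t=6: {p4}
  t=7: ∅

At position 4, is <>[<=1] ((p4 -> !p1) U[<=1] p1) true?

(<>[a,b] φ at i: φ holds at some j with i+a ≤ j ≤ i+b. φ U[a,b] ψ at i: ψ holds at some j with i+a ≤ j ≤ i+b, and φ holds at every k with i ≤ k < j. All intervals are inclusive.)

False

Check ((p4 -> !p1) U[<=1] p1) at each j in [4,5]:
  j=4: fails
  j=5: fails
No position in the window satisfies it → formula fails.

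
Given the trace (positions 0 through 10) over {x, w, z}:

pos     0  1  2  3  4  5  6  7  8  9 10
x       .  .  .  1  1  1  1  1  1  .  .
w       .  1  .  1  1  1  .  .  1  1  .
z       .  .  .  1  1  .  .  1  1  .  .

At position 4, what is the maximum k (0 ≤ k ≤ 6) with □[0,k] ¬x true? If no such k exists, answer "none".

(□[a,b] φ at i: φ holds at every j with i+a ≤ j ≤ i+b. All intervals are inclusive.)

¬x must hold from j=4 onward; find where it first fails.
  j=4: fails → no k works.

none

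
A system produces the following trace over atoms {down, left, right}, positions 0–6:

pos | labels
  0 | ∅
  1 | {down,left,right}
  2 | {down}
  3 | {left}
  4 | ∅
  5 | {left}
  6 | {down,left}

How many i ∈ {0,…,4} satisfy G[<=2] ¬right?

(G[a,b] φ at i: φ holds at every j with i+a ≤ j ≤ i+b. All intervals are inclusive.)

3

Evaluate at each i in [0,4]:
  i=0: ✗ (fails at j=1)
  i=1: ✗ (fails at j=1)
  i=2: ✓ (all of [2,4])
  i=3: ✓ (all of [3,5])
  i=4: ✓ (all of [4,6])
Positions where it holds: {2, 3, 4} → 3.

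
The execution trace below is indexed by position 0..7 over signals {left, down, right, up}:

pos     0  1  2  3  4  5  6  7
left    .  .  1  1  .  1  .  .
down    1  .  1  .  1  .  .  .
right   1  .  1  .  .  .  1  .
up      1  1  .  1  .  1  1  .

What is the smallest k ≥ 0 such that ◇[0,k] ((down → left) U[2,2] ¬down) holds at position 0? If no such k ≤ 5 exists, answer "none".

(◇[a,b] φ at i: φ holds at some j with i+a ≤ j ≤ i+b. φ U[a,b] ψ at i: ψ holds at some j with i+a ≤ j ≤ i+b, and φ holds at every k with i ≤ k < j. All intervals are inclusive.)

1

Scan j = 0,1,… for ((down → left) U[2,2] ¬down):
  j=0: fails
  j=1: holds
First hit at j=1, so smallest k = 1-0 = 1.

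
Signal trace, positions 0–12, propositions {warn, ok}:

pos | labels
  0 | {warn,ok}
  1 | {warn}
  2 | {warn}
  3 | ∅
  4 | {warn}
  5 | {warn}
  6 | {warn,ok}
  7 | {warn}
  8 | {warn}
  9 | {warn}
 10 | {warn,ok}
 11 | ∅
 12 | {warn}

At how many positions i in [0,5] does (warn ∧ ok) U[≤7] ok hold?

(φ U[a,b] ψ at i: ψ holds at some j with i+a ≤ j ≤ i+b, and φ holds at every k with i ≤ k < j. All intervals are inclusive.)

1

Evaluate at each i in [0,5]:
  i=0: ✓ (rhs at j=0)
  i=1: ✗ (lhs fails at k=1 before rhs at j=6)
  i=2: ✗ (lhs fails at k=2 before rhs at j=6)
  i=3: ✗ (lhs fails at k=3 before rhs at j=6)
  i=4: ✗ (lhs fails at k=4 before rhs at j=6)
  i=5: ✗ (lhs fails at k=5 before rhs at j=6)
Positions where it holds: {0} → 1.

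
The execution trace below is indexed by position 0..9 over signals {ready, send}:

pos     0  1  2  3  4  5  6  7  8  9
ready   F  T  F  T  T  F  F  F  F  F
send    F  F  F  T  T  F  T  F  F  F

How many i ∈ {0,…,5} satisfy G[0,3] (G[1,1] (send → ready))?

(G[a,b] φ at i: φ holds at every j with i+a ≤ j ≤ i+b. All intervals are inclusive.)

Evaluate at each i in [0,5]:
  i=0: ✓ (all of [0,3])
  i=1: ✓ (all of [1,4])
  i=2: ✗ (fails at j=5)
  i=3: ✗ (fails at j=5)
  i=4: ✗ (fails at j=5)
  i=5: ✗ (fails at j=5)
Positions where it holds: {0, 1} → 2.

2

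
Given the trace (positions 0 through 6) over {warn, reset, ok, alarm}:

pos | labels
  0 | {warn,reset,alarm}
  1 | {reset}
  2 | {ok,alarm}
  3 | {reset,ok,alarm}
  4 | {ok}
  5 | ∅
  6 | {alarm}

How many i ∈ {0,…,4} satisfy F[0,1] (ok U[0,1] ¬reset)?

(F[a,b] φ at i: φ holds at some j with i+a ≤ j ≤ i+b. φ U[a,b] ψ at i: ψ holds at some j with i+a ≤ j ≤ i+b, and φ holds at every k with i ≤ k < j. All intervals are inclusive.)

4

Evaluate at each i in [0,4]:
  i=0: ✗ (none in [0,1])
  i=1: ✓ (witness j=2)
  i=2: ✓ (witness j=2)
  i=3: ✓ (witness j=3)
  i=4: ✓ (witness j=4)
Positions where it holds: {1, 2, 3, 4} → 4.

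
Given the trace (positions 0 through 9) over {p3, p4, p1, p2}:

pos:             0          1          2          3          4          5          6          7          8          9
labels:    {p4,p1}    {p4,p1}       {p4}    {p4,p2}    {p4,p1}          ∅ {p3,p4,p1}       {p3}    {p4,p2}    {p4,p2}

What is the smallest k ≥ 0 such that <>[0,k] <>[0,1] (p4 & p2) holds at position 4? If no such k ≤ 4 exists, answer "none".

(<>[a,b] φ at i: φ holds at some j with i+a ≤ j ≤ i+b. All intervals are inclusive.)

3

Scan j = 4,5,… for <>[0,1] (p4 & p2):
  j=4: fails
  j=5: fails
  j=6: fails
  j=7: holds
First hit at j=7, so smallest k = 7-4 = 3.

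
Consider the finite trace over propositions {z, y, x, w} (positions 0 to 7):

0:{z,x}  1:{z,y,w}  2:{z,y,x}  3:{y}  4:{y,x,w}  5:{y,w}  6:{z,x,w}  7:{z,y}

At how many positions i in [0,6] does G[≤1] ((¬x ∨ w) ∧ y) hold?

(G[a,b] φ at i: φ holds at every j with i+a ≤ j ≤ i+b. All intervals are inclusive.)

2

Evaluate at each i in [0,6]:
  i=0: ✗ (fails at j=0)
  i=1: ✗ (fails at j=2)
  i=2: ✗ (fails at j=2)
  i=3: ✓ (all of [3,4])
  i=4: ✓ (all of [4,5])
  i=5: ✗ (fails at j=6)
  i=6: ✗ (fails at j=6)
Positions where it holds: {3, 4} → 2.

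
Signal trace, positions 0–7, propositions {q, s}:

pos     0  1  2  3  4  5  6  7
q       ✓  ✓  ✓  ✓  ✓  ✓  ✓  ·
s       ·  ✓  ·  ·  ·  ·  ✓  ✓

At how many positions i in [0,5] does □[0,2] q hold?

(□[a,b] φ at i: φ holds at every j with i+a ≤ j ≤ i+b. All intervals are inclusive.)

5

Evaluate at each i in [0,5]:
  i=0: ✓ (all of [0,2])
  i=1: ✓ (all of [1,3])
  i=2: ✓ (all of [2,4])
  i=3: ✓ (all of [3,5])
  i=4: ✓ (all of [4,6])
  i=5: ✗ (fails at j=7)
Positions where it holds: {0, 1, 2, 3, 4} → 5.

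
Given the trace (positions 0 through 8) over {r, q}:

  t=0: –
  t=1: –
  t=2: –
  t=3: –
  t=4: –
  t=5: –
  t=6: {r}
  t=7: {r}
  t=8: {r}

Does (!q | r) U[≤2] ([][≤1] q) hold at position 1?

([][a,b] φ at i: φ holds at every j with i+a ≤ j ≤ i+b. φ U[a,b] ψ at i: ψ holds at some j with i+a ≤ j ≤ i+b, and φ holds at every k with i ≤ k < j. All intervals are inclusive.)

No

Need some j in [1,3] with [][≤1] q, and (!q | r) at every k in [1,j-1].
  j=1: [][≤1] q — fails at 1.
  j=2: [][≤1] q — fails at 2.
  j=3: [][≤1] q — fails at 3.
No j in the window works → until fails.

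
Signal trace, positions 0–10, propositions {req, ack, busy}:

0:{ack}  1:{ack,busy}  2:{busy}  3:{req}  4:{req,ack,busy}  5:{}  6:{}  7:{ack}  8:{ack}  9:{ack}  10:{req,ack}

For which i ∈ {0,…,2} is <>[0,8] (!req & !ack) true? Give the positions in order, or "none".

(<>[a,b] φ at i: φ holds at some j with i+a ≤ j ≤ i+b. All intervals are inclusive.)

0, 1, 2

Evaluate at each i in [0,2]:
  i=0: ✓ (witness j=2)
  i=1: ✓ (witness j=2)
  i=2: ✓ (witness j=2)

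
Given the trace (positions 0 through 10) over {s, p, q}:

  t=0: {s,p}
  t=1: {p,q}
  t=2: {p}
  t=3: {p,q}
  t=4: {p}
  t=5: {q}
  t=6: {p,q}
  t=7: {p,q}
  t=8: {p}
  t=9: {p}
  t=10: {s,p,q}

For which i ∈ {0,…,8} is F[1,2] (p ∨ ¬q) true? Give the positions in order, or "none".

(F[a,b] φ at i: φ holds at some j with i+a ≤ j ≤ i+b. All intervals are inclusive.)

0, 1, 2, 3, 4, 5, 6, 7, 8

Evaluate at each i in [0,8]:
  i=0: ✓ (witness j=1)
  i=1: ✓ (witness j=2)
  i=2: ✓ (witness j=3)
  i=3: ✓ (witness j=4)
  i=4: ✓ (witness j=6)
  i=5: ✓ (witness j=6)
  i=6: ✓ (witness j=7)
  i=7: ✓ (witness j=8)
  i=8: ✓ (witness j=9)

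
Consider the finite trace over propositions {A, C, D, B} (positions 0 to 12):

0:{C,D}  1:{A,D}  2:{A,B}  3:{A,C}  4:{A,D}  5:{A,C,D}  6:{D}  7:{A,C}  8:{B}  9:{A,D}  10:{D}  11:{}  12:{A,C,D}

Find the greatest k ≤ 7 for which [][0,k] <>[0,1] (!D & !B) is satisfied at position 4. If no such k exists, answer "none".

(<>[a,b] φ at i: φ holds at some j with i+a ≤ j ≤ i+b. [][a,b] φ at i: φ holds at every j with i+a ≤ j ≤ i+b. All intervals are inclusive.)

none

<>[0,1] (!D & !B) must hold from j=4 onward; find where it first fails.
  j=4: fails → no k works.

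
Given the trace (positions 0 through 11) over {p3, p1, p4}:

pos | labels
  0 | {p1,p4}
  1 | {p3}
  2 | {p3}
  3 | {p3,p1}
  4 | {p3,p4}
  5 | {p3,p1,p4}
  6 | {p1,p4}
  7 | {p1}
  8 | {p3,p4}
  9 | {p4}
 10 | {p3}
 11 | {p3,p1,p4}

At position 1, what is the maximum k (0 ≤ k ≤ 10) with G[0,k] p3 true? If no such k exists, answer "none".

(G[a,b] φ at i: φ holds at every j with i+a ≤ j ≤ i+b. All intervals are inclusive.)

4

p3 must hold from j=1 onward; find where it first fails.
  j=1: holds
  j=2: holds
  j=3: holds
  j=4: holds
  j=5: holds
  j=6: fails
Holds on [1,5], so largest k = 4.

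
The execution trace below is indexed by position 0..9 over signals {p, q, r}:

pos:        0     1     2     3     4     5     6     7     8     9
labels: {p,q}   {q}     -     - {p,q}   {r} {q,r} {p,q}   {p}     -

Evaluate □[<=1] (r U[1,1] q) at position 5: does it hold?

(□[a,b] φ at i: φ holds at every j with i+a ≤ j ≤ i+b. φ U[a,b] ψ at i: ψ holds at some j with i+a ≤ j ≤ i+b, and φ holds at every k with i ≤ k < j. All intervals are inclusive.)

Yes

Check (r U[1,1] q) at every j in [5,6]:
  j=5: holds
  j=6: holds
All positions satisfy it → formula holds.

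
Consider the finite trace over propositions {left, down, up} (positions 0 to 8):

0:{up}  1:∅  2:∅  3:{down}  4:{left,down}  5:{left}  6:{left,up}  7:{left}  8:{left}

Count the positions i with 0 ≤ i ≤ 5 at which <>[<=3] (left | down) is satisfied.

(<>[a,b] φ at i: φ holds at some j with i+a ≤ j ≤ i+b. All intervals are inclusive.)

Evaluate at each i in [0,5]:
  i=0: ✓ (witness j=3)
  i=1: ✓ (witness j=3)
  i=2: ✓ (witness j=3)
  i=3: ✓ (witness j=3)
  i=4: ✓ (witness j=4)
  i=5: ✓ (witness j=5)
Positions where it holds: {0, 1, 2, 3, 4, 5} → 6.

6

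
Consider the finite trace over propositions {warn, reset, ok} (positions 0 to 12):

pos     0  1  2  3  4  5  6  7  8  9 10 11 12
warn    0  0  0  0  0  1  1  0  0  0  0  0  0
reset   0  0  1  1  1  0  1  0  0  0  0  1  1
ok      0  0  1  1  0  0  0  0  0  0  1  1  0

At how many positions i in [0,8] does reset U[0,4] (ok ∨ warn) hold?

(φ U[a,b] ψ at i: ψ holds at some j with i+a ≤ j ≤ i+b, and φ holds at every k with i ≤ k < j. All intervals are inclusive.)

5

Evaluate at each i in [0,8]:
  i=0: ✗ (lhs fails at k=0 before rhs at j=2)
  i=1: ✗ (lhs fails at k=1 before rhs at j=2)
  i=2: ✓ (rhs at j=2)
  i=3: ✓ (rhs at j=3)
  i=4: ✓ (rhs at j=5; lhs holds on [4,4])
  i=5: ✓ (rhs at j=5)
  i=6: ✓ (rhs at j=6)
  i=7: ✗ (lhs fails at k=7 before rhs at j=10)
  i=8: ✗ (lhs fails at k=8 before rhs at j=10)
Positions where it holds: {2, 3, 4, 5, 6} → 5.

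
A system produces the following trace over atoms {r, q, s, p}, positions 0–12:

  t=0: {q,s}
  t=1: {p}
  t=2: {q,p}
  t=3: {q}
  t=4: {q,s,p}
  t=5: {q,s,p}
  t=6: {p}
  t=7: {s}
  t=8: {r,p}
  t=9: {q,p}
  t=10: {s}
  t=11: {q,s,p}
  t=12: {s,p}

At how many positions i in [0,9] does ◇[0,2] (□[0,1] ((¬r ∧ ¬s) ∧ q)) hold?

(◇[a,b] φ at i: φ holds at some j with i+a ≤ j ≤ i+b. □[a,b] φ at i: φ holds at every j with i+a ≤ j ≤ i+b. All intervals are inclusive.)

3

Evaluate at each i in [0,9]:
  i=0: ✓ (witness j=2)
  i=1: ✓ (witness j=2)
  i=2: ✓ (witness j=2)
  i=3: ✗ (none in [3,5])
  i=4: ✗ (none in [4,6])
  i=5: ✗ (none in [5,7])
  i=6: ✗ (none in [6,8])
  i=7: ✗ (none in [7,9])
  i=8: ✗ (none in [8,10])
  i=9: ✗ (none in [9,11])
Positions where it holds: {0, 1, 2} → 3.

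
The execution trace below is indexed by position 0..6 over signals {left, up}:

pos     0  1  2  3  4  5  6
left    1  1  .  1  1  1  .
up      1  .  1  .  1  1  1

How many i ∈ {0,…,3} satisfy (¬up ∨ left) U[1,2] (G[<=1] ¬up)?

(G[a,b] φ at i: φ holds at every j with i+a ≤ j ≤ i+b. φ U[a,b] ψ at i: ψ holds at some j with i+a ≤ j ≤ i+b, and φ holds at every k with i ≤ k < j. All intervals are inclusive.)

Evaluate at each i in [0,3]:
  i=0: ✗ (no rhs in [1,2])
  i=1: ✗ (no rhs in [2,3])
  i=2: ✗ (no rhs in [3,4])
  i=3: ✗ (no rhs in [4,5])
Positions where it holds: {} → 0.

0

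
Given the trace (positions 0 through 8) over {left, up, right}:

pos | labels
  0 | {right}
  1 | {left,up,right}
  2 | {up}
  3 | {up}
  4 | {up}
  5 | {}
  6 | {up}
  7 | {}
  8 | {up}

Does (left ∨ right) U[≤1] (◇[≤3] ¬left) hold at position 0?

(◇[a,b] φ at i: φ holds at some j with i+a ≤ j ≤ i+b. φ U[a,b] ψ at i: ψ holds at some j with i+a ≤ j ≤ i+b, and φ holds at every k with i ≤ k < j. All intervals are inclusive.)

True

Need some j in [0,1] with ◇[≤3] ¬left, and (left ∨ right) at every k in [0,j-1].
  j=0: ◇[≤3] ¬left holds; no prefix to check → satisfied.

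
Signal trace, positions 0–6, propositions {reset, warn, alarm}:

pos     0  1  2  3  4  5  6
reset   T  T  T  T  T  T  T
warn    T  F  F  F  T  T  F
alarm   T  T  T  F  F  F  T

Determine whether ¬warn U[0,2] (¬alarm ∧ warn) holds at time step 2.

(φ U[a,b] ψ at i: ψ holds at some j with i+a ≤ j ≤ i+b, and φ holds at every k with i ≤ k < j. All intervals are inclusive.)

Need some j in [2,4] with (¬alarm ∧ warn), and ¬warn at every k in [2,j-1].
  j=2: (¬alarm ∧ warn) false.
  j=3: (¬alarm ∧ warn) false.
  j=4: (¬alarm ∧ warn) holds; ¬warn holds at every k in [2,3] → satisfied.

Yes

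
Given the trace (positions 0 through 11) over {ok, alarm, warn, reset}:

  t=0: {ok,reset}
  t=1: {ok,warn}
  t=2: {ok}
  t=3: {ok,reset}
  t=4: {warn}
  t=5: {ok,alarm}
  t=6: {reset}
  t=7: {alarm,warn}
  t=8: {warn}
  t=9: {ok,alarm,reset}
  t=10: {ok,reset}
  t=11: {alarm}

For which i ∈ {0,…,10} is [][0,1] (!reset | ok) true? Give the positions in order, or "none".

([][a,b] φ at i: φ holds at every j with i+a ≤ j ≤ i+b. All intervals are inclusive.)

0, 1, 2, 3, 4, 7, 8, 9, 10

Evaluate at each i in [0,10]:
  i=0: ✓ (all of [0,1])
  i=1: ✓ (all of [1,2])
  i=2: ✓ (all of [2,3])
  i=3: ✓ (all of [3,4])
  i=4: ✓ (all of [4,5])
  i=5: ✗ (fails at j=6)
  i=6: ✗ (fails at j=6)
  i=7: ✓ (all of [7,8])
  i=8: ✓ (all of [8,9])
  i=9: ✓ (all of [9,10])
  i=10: ✓ (all of [10,11])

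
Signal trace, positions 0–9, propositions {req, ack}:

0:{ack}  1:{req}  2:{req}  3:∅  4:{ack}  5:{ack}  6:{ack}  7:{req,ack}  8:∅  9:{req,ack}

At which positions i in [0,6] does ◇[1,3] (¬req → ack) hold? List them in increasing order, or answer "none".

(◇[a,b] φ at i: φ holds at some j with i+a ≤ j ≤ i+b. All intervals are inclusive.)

Evaluate at each i in [0,6]:
  i=0: ✓ (witness j=1)
  i=1: ✓ (witness j=2)
  i=2: ✓ (witness j=4)
  i=3: ✓ (witness j=4)
  i=4: ✓ (witness j=5)
  i=5: ✓ (witness j=6)
  i=6: ✓ (witness j=7)

0, 1, 2, 3, 4, 5, 6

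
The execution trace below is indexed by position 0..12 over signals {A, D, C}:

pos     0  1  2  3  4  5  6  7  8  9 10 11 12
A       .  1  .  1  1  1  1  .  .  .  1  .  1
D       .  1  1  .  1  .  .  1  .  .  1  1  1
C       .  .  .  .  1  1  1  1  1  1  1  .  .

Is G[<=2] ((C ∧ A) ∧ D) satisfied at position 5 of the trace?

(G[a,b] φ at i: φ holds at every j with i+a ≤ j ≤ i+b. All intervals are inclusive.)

Check ((C ∧ A) ∧ D) at every j in [5,7]:
  j=5: false
  j=6: false
  j=7: false
Fails at j=5 → formula fails.

False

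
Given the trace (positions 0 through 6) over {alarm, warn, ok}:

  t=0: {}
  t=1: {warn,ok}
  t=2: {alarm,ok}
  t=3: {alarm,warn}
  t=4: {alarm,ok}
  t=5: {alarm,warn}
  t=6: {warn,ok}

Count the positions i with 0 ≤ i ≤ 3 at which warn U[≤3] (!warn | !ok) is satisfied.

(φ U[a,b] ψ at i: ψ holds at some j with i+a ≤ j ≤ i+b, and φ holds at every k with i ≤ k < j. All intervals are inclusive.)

Evaluate at each i in [0,3]:
  i=0: ✓ (rhs at j=0)
  i=1: ✓ (rhs at j=2; lhs holds on [1,1])
  i=2: ✓ (rhs at j=2)
  i=3: ✓ (rhs at j=3)
Positions where it holds: {0, 1, 2, 3} → 4.

4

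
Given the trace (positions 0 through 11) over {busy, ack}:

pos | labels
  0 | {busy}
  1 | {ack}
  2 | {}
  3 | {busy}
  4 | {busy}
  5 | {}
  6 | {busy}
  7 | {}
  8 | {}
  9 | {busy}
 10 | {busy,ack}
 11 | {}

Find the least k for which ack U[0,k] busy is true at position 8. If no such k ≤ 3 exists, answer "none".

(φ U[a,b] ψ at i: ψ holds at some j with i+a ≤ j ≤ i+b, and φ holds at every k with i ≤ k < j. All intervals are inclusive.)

Need earliest j ≥ 8 with busy, and ack at every k in [8,j-1].
  j=8: rhs fails.
  j=9: rhs holds but lhs fails at k=8.
  j=10: rhs holds but lhs fails at k=8.
  j=11: rhs fails.
No witness within the range → none.

none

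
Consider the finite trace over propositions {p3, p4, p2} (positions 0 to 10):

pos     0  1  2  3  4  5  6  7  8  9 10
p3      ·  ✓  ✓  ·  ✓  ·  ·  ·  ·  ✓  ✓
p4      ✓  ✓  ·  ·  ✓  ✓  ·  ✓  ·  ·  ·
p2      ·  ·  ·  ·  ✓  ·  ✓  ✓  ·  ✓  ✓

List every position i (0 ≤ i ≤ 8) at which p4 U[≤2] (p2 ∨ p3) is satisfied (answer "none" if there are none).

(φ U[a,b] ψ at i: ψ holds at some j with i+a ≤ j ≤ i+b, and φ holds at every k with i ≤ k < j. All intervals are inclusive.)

Evaluate at each i in [0,8]:
  i=0: ✓ (rhs at j=1; lhs holds on [0,0])
  i=1: ✓ (rhs at j=1)
  i=2: ✓ (rhs at j=2)
  i=3: ✗ (lhs fails at k=3 before rhs at j=4)
  i=4: ✓ (rhs at j=4)
  i=5: ✓ (rhs at j=6; lhs holds on [5,5])
  i=6: ✓ (rhs at j=6)
  i=7: ✓ (rhs at j=7)
  i=8: ✗ (lhs fails at k=8 before rhs at j=9)

0, 1, 2, 4, 5, 6, 7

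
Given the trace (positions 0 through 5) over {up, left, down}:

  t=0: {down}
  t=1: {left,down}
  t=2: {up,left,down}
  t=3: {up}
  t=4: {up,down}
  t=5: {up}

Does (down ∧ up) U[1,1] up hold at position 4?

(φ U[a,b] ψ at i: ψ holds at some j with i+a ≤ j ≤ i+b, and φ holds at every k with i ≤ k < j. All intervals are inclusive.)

Need some j in [5,5] with up, and (down ∧ up) at every k in [4,j-1].
  j=5: up holds; (down ∧ up) holds at every k in [4,4] → satisfied.

True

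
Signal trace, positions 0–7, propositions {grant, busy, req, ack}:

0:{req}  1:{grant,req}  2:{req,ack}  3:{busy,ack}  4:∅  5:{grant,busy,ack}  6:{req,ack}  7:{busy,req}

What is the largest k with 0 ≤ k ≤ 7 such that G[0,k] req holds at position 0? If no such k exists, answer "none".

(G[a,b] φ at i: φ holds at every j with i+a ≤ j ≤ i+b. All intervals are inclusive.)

req must hold from j=0 onward; find where it first fails.
  j=0: holds
  j=1: holds
  j=2: holds
  j=3: fails
Holds on [0,2], so largest k = 2.

2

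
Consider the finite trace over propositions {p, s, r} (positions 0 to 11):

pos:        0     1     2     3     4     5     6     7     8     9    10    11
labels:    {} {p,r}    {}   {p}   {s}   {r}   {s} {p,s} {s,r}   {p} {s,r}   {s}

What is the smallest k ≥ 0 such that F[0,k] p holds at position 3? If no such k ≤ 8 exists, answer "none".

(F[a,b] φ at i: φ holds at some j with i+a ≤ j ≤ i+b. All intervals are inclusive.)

Scan j = 3,4,… for p:
  j=3: holds
First hit at j=3, so smallest k = 3-3 = 0.

0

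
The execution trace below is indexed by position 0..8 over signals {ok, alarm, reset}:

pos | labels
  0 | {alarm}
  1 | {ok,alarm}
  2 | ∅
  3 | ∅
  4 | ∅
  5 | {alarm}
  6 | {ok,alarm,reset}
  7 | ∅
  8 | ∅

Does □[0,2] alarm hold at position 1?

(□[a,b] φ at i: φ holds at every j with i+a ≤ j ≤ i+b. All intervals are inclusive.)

No

Check alarm at every j in [1,3]:
  j=1: true
  j=2: false
  j=3: false
Fails at j=2 → formula fails.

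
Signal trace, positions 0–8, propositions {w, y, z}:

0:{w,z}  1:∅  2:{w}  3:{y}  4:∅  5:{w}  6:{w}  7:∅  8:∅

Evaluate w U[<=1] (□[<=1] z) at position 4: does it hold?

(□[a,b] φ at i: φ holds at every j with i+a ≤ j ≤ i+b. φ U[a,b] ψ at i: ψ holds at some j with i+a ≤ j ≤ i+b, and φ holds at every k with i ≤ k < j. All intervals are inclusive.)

Need some j in [4,5] with □[<=1] z, and w at every k in [4,j-1].
  j=4: □[<=1] z — fails at 4.
  j=5: □[<=1] z — fails at 5.
No j in the window works → until fails.

Does not hold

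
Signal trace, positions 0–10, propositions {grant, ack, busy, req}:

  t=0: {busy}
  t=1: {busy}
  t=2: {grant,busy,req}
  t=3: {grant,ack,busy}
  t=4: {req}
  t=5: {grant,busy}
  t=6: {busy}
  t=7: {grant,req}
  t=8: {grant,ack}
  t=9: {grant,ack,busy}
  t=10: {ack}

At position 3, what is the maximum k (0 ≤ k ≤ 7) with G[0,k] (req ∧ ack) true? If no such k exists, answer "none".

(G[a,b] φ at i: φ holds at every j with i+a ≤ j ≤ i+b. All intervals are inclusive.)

none

(req ∧ ack) must hold from j=3 onward; find where it first fails.
  j=3: fails → no k works.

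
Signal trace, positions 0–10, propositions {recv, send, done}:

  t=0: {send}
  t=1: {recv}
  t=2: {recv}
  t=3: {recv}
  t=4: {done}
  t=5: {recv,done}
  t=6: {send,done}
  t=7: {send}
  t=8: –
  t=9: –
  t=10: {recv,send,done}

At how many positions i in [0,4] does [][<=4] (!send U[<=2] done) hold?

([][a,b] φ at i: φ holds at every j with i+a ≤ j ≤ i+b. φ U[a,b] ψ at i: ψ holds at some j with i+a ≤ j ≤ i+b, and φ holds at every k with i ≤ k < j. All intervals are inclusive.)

1

Evaluate at each i in [0,4]:
  i=0: ✗ (fails at j=0)
  i=1: ✗ (fails at j=1)
  i=2: ✓ (all of [2,6])
  i=3: ✗ (fails at j=7)
  i=4: ✗ (fails at j=7)
Positions where it holds: {2} → 1.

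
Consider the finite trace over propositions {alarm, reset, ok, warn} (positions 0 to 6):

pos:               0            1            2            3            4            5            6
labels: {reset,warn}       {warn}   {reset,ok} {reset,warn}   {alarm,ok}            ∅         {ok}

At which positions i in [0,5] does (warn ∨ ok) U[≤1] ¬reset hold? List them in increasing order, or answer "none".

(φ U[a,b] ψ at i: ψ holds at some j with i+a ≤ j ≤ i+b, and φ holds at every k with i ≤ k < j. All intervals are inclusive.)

0, 1, 3, 4, 5

Evaluate at each i in [0,5]:
  i=0: ✓ (rhs at j=1; lhs holds on [0,0])
  i=1: ✓ (rhs at j=1)
  i=2: ✗ (no rhs in [2,3])
  i=3: ✓ (rhs at j=4; lhs holds on [3,3])
  i=4: ✓ (rhs at j=4)
  i=5: ✓ (rhs at j=5)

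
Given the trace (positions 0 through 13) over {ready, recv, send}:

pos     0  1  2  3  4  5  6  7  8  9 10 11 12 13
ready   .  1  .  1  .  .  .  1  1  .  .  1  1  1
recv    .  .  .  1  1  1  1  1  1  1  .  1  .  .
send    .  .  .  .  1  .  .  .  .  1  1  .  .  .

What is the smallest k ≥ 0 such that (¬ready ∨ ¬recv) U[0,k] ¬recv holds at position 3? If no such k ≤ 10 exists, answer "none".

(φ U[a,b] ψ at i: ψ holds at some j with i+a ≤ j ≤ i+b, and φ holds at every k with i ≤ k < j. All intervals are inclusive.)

none

Need earliest j ≥ 3 with ¬recv, and (¬ready ∨ ¬recv) at every k in [3,j-1].
  j=3: rhs fails.
  j=4: rhs fails.
  j=5: rhs fails.
  j=6: rhs fails.
  j=7: rhs fails.
  j=8: rhs fails.
  j=9: rhs fails.
  j=10: rhs holds but lhs fails at k=3.
  j=11: rhs fails.
  j=12: rhs holds but lhs fails at k=3.
  j=13: rhs holds but lhs fails at k=3.
No witness within the range → none.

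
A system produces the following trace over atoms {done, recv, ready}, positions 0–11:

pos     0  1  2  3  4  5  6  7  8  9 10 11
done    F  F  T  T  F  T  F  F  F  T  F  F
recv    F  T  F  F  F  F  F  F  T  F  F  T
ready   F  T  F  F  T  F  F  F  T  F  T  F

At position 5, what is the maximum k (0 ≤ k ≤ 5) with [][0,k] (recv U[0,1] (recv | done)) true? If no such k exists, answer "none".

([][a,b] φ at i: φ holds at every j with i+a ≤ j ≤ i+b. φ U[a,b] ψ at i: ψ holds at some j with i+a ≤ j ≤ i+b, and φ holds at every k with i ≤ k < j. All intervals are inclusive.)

(recv U[0,1] (recv | done)) must hold from j=5 onward; find where it first fails.
  j=5: holds
  j=6: fails
Holds on [5,5], so largest k = 0.

0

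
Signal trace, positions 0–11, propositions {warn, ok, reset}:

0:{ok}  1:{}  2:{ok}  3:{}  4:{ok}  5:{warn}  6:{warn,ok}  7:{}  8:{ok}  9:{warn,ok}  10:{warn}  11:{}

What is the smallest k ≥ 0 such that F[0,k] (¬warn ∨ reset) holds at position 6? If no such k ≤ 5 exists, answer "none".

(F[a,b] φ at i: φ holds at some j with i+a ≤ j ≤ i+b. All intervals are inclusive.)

Scan j = 6,7,… for (¬warn ∨ reset):
  j=6: fails
  j=7: holds
First hit at j=7, so smallest k = 7-6 = 1.

1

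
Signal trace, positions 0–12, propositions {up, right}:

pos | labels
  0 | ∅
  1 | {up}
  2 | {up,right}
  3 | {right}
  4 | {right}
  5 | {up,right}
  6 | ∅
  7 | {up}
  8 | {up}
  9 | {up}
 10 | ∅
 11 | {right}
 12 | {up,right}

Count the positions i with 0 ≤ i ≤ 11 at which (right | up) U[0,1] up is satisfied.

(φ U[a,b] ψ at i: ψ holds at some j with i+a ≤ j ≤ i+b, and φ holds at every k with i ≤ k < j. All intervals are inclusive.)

8

Evaluate at each i in [0,11]:
  i=0: ✗ (lhs fails at k=0 before rhs at j=1)
  i=1: ✓ (rhs at j=1)
  i=2: ✓ (rhs at j=2)
  i=3: ✗ (no rhs in [3,4])
  i=4: ✓ (rhs at j=5; lhs holds on [4,4])
  i=5: ✓ (rhs at j=5)
  i=6: ✗ (lhs fails at k=6 before rhs at j=7)
  i=7: ✓ (rhs at j=7)
  i=8: ✓ (rhs at j=8)
  i=9: ✓ (rhs at j=9)
  i=10: ✗ (no rhs in [10,11])
  i=11: ✓ (rhs at j=12; lhs holds on [11,11])
Positions where it holds: {1, 2, 4, 5, 7, 8, 9, 11} → 8.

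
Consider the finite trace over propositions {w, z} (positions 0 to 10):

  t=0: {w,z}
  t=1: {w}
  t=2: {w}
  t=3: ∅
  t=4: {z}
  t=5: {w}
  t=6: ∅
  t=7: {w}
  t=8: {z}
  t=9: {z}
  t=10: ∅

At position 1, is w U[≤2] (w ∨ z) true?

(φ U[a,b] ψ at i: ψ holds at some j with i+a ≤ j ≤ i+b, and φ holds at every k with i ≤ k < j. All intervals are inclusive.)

Yes

Need some j in [1,3] with (w ∨ z), and w at every k in [1,j-1].
  j=1: (w ∨ z) holds; no prefix to check → satisfied.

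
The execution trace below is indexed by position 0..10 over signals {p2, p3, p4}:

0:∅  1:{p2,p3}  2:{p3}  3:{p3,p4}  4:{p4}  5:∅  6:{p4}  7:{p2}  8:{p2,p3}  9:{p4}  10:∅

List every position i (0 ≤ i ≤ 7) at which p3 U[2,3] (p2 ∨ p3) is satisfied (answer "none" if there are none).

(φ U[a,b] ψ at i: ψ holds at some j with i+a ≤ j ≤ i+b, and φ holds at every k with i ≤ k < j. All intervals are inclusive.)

Evaluate at each i in [0,7]:
  i=0: ✗ (lhs fails at k=0 before rhs at j=2)
  i=1: ✓ (rhs at j=3; lhs holds on [1,2])
  i=2: ✗ (no rhs in [4,5])
  i=3: ✗ (no rhs in [5,6])
  i=4: ✗ (lhs fails at k=4 before rhs at j=7)
  i=5: ✗ (lhs fails at k=5 before rhs at j=7)
  i=6: ✗ (lhs fails at k=6 before rhs at j=8)
  i=7: ✗ (no rhs in [9,10])

1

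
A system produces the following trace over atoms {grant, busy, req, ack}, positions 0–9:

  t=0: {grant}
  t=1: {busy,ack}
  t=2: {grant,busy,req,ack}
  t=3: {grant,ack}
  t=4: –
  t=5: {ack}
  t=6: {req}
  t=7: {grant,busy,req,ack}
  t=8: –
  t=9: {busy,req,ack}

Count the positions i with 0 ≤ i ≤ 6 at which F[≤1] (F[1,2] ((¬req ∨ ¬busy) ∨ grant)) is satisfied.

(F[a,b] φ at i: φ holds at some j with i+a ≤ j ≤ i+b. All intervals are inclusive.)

Evaluate at each i in [0,6]:
  i=0: ✓ (witness j=0)
  i=1: ✓ (witness j=1)
  i=2: ✓ (witness j=2)
  i=3: ✓ (witness j=3)
  i=4: ✓ (witness j=4)
  i=5: ✓ (witness j=5)
  i=6: ✓ (witness j=6)
Positions where it holds: {0, 1, 2, 3, 4, 5, 6} → 7.

7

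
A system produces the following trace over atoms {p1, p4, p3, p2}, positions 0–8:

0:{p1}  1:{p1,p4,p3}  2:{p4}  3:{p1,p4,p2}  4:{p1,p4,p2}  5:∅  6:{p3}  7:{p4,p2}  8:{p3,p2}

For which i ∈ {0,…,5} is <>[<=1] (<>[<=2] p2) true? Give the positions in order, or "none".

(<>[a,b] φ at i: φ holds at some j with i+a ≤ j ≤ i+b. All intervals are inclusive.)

Evaluate at each i in [0,5]:
  i=0: ✓ (witness j=1)
  i=1: ✓ (witness j=1)
  i=2: ✓ (witness j=2)
  i=3: ✓ (witness j=3)
  i=4: ✓ (witness j=4)
  i=5: ✓ (witness j=5)

0, 1, 2, 3, 4, 5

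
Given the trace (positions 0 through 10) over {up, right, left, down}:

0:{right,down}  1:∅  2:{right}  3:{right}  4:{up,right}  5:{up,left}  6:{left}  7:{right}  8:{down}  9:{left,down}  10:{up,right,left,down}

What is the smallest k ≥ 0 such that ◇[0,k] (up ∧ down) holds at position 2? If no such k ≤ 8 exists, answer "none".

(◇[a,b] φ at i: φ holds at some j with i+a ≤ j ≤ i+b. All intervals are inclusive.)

8

Scan j = 2,3,… for (up ∧ down):
  j=2: fails
  j=3: fails
  j=4: fails
  j=5: fails
  j=6: fails
  j=7: fails
  j=8: fails
  j=9: fails
  j=10: holds
First hit at j=10, so smallest k = 10-2 = 8.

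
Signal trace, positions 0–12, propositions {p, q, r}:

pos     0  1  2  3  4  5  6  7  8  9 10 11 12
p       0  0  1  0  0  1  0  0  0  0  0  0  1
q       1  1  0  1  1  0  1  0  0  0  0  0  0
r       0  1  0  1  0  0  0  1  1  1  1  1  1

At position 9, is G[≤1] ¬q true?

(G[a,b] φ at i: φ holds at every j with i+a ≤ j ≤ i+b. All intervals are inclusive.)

True

Check ¬q at every j in [9,10]:
  j=9: true
  j=10: true
All positions satisfy it → formula holds.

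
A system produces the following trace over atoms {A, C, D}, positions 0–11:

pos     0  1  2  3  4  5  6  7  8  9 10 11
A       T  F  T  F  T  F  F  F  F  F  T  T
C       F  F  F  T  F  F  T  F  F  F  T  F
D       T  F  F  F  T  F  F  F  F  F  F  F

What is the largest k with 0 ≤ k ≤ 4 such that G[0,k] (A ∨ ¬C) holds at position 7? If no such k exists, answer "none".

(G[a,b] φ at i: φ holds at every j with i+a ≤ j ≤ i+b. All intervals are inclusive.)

(A ∨ ¬C) must hold from j=7 onward; find where it first fails.
  j=7: holds
  j=8: holds
  j=9: holds
  j=10: holds
  j=11: holds
Holds through j=11; largest k = 4.

4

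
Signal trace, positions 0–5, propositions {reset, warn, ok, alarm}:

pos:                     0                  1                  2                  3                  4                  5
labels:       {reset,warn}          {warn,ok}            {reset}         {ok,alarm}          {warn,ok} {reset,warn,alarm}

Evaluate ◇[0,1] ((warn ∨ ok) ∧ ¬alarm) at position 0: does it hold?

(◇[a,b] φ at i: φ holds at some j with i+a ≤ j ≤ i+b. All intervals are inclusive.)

Check ((warn ∨ ok) ∧ ¬alarm) at each j in [0,1]:
  j=0: true
  j=1: true
Found at j=0 → formula holds.

True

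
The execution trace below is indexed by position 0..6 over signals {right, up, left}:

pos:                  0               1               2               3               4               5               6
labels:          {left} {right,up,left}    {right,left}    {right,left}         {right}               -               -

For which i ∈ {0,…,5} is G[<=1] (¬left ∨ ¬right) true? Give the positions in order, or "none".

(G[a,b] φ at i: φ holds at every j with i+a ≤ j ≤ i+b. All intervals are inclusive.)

Evaluate at each i in [0,5]:
  i=0: ✗ (fails at j=1)
  i=1: ✗ (fails at j=1)
  i=2: ✗ (fails at j=2)
  i=3: ✗ (fails at j=3)
  i=4: ✓ (all of [4,5])
  i=5: ✓ (all of [5,6])

4, 5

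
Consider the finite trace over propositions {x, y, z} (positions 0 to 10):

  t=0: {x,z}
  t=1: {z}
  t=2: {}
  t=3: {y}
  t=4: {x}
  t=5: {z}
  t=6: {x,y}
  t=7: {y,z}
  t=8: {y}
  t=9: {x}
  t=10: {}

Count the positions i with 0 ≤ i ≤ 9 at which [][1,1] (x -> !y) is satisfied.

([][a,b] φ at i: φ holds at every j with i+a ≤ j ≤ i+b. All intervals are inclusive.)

Evaluate at each i in [0,9]:
  i=0: ✓ (all of [1,1])
  i=1: ✓ (all of [2,2])
  i=2: ✓ (all of [3,3])
  i=3: ✓ (all of [4,4])
  i=4: ✓ (all of [5,5])
  i=5: ✗ (fails at j=6)
  i=6: ✓ (all of [7,7])
  i=7: ✓ (all of [8,8])
  i=8: ✓ (all of [9,9])
  i=9: ✓ (all of [10,10])
Positions where it holds: {0, 1, 2, 3, 4, 6, 7, 8, 9} → 9.

9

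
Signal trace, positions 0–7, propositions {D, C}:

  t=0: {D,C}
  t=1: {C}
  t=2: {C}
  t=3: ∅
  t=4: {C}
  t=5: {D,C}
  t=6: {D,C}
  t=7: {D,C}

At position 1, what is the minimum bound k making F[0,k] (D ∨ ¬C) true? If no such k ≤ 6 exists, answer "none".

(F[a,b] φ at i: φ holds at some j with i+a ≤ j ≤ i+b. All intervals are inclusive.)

2

Scan j = 1,2,… for (D ∨ ¬C):
  j=1: fails
  j=2: fails
  j=3: holds
First hit at j=3, so smallest k = 3-1 = 2.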